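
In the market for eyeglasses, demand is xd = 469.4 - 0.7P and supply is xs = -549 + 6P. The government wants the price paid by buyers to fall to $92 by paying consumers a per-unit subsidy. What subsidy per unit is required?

Required subsidy s = $67 per unit

At a buyer price of 92, quantity demanded is 469.4 − 0.7·92 = 405.
Sellers supply 405 only when they receive Ps with -549 + 6·Ps = 405, i.e. Ps = 159.
s = Ps − Pb = 159 − 92 = 67.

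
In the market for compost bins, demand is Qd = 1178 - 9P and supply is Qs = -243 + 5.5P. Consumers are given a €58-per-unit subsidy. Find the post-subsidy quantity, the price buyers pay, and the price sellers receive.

Q' = 494; buyers pay €76; sellers receive €134

Pre-subsidy: 1178 - 9P = -243 + 5.5P gives P* = 98, Q* = 296.
With the rebate, buyers effectively pay Pb = Ps − 58, where Ps is the price sellers receive.
Demand in terms of Ps becomes Qd = 1178 − 9(Ps − 58) = 1700 - 9Ps. Setting this equal to supply: 1700 - 9Ps = -243 + 5.5Ps, so Ps = 134.
Buyers pay Pb = 134 − 58 = 76; Q' = -243 + 5.5·134 = 494.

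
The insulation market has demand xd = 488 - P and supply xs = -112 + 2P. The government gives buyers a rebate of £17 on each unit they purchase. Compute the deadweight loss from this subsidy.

Deadweight loss = 289/3

Pre-subsidy: 488 - P = -112 + 2P gives P* = 200, x* = 288.
With the rebate, buyers effectively pay Pb = Ps − 17, where Ps is the price sellers receive.
Demand in terms of Ps becomes xd = 488 − 1(Ps − 17) = 505 - Ps. Setting this equal to supply: 505 - Ps = -112 + 2Ps, so Ps = 617/3.
Buyers pay Pb = 617/3 − 17 = 566/3; x' = -112 + 2·(617/3) = 898/3.
The subsidy expands output by 898/3 − 288 = 34/3 past the efficient level; on those units the gap between marginal cost and willingness to pay runs from 0 up to 17.
DWL = ½ × 17 × 34/3 = 289/3.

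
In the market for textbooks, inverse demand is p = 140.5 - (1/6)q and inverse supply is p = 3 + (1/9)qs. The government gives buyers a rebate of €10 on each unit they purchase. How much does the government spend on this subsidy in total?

Pre-subsidy: 140.5 - (1/6)q = 3 + (1/9)q gives q* = 495 and p* = 58.
With the rebate, buyers effectively pay pb = ps − 10, where ps is the price sellers receive.
On the curves, pb = 140.5 - (1/6)q and ps = 3 + (1/9)q; the wedge ps − pb = 10 gives 3 + (1/9)q − (140.5 - (1/6)q) = 10, so q' = 531.
Then pb = 140.5 − (1/6)·531 = 52 and ps = 3 + (1/9)·531 = 62.
Government outlay = subsidy × quantity = 10 × 531 = 5310.

Government cost = €5310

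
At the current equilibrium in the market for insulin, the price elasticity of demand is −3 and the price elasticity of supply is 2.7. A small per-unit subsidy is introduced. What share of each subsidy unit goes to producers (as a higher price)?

Producer share = 10/19

For a small subsidy around the equilibrium, the benefit split depends on the relative slopes, which at a point are proportional to the elasticities.
Buyer share = εs/(εs + |εd|) = 2.7/(2.7 + 3) = 9/19; seller share = |εd|/(εs + |εd|) = 10/19.
So producers capture 10/19 of the subsidy.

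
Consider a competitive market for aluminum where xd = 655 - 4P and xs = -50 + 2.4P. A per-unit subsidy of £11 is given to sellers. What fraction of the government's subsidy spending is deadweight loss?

DWL / government spending = 66/1847

Pre-subsidy: 655 - 4P = -50 + 2.4P gives P* = 110.15625, x* = 214.375.
With the subsidy, sellers receive Ps = Pb + 11 for each unit, where Pb is the price buyers pay.
Supply in terms of Pb becomes xs = -50 + 2.4(Pb + 11) = -23.6 + 2.4Pb. Setting this equal to demand: 655 - 4Pb = -23.6 + 2.4Pb, so Pb = 106.03125.
Sellers receive Ps = 106.03125 + 11 = 117.03125; x' = 655 − 4·106.03125 = 230.875.
ΔCS = ½(214.375 + 230.875)(110.15625 − 106.03125) = 918.328125; ΔPS = ½(214.375 + 230.875)(117.03125 − 110.15625) = 1530.546875.
Government spending = 11 × 230.875 = 2539.625.
DWL = ½ × 11 × (230.875 − 214.375) = 90.75; fraction = 90.75 / 2539.625 = 66/1847.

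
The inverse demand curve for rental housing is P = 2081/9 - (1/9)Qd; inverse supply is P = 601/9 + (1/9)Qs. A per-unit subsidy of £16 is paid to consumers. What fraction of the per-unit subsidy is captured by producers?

Producer share = 0.5

Pre-subsidy: 2081/9 - (1/9)Q = 601/9 + (1/9)Q gives Q* = 740 and P* = 149.
With the rebate, buyers effectively pay Pb = Ps − 16, where Ps is the price sellers receive.
On the curves, Pb = 2081/9 - (1/9)Q and Ps = 601/9 + (1/9)Q; the wedge Ps − Pb = 16 gives 601/9 + (1/9)Q − (2081/9 - (1/9)Q) = 16, so Q' = 812.
Then Pb = 2081/9 − (1/9)·812 = 141 and Ps = 601/9 + (1/9)·812 = 157.
Buyers' price falls by P* − Pb = 149 − 141 = 8; sellers' price rises by Ps − P* = 157 − 149 = 8.
So producers capture 8/16 = 0.5 of each unit of subsidy.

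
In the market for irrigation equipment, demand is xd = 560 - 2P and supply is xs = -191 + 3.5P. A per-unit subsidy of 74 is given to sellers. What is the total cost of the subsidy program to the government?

Pre-subsidy: 560 - 2P = -191 + 3.5P gives P* = 1502/11, x* = 3156/11.
With the subsidy, sellers receive Ps = Pb + 74 for each unit, where Pb is the price buyers pay.
Supply in terms of Pb becomes xs = -191 + 3.5(Pb + 74) = 68 + 3.5Pb. Setting this equal to demand: 560 - 2Pb = 68 + 3.5Pb, so Pb = 984/11.
Sellers receive Ps = 984/11 + 74 = 1798/11; x' = 560 − 2·(984/11) = 4192/11.
Government outlay = subsidy × quantity = 74 × 4192/11 = 310208/11.

Government cost = 310208/11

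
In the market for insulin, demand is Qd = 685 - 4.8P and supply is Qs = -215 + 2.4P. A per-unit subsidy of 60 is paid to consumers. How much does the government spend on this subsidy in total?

Pre-subsidy: 685 - 4.8P = -215 + 2.4P gives P* = 125, Q* = 85.
With the rebate, buyers effectively pay Pb = Ps − 60, where Ps is the price sellers receive.
Demand in terms of Ps becomes Qd = 685 − 4.8(Ps − 60) = 973 - 4.8Ps. Setting this equal to supply: 973 - 4.8Ps = -215 + 2.4Ps, so Ps = 165.
Buyers pay Pb = 165 − 60 = 105; Q' = -215 + 2.4·165 = 181.
Government outlay = subsidy × quantity = 60 × 181 = 10860.

Government cost = 10860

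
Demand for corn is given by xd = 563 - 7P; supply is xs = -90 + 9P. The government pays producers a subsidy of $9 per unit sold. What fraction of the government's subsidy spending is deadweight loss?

Pre-subsidy: 563 - 7P = -90 + 9P gives P* = 40.8125, x* = 277.3125.
With the subsidy, sellers receive Ps = Pb + 9 for each unit, where Pb is the price buyers pay.
Supply in terms of Pb becomes xs = -90 + 9(Pb + 9) = -9 + 9Pb. Setting this equal to demand: 563 - 7Pb = -9 + 9Pb, so Pb = 35.75.
Sellers receive Ps = 35.75 + 9 = 44.75; x' = 563 − 7·35.75 = 312.75.
ΔCS = ½(277.3125 + 312.75)(40.8125 − 35.75) = 1493.595703125; ΔPS = ½(277.3125 + 312.75)(44.75 − 40.8125) = 1161.685546875.
Government spending = 9 × 312.75 = 2814.75.
DWL = ½ × 9 × (312.75 − 277.3125) = 159.46875; fraction = 159.46875 / 2814.75 = 63/1112.

DWL / government spending = 63/1112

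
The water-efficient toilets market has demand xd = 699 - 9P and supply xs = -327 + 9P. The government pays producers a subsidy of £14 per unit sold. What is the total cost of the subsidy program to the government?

Government cost = £3486

Pre-subsidy: 699 - 9P = -327 + 9P gives P* = 57, x* = 186.
With the subsidy, sellers receive Ps = Pb + 14 for each unit, where Pb is the price buyers pay.
Supply in terms of Pb becomes xs = -327 + 9(Pb + 14) = -201 + 9Pb. Setting this equal to demand: 699 - 9Pb = -201 + 9Pb, so Pb = 50.
Sellers receive Ps = 50 + 14 = 64; x' = 699 − 9·50 = 249.
Government outlay = subsidy × quantity = 14 × 249 = 3486.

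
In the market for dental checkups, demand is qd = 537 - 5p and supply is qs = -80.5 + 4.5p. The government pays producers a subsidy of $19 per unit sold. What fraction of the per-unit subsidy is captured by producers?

Producer share = 10/19

Pre-subsidy: 537 - 5p = -80.5 + 4.5p gives p* = 65, q* = 212.
With the subsidy, sellers receive ps = pb + 19 for each unit, where pb is the price buyers pay.
Supply in terms of pb becomes qs = -80.5 + 4.5(pb + 19) = 5 + 4.5pb. Setting this equal to demand: 537 - 5pb = 5 + 4.5pb, so pb = 56.
Sellers receive ps = 56 + 19 = 75; q' = 537 − 5·56 = 257.
Buyers' price falls by p* − pb = 65 − 56 = 9; sellers' price rises by ps − p* = 75 − 65 = 10.
So producers capture 10/19 = 10/19 of each unit of subsidy.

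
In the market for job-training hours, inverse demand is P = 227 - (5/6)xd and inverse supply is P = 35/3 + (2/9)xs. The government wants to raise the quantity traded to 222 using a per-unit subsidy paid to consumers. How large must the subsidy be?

Required subsidy s = 19 per unit

At x = 222, from the demand curve buyers pay Pb = 227 − (5/6)·222 = 42; from the supply curve sellers need Ps = 35/3 + (2/9)·222 = 61.
The subsidy must fill the gap: s = Ps − Pb = 61 − 42 = 19.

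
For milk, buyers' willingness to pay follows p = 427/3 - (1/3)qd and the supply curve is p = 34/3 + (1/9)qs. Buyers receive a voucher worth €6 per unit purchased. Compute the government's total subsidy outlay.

Government cost = €1849.5

Pre-subsidy: 427/3 - (1/3)q = 34/3 + (1/9)q gives q* = 294.75 and p* = 529/12.
With the rebate, buyers effectively pay pb = ps − 6, where ps is the price sellers receive.
On the curves, pb = 427/3 - (1/3)q and ps = 34/3 + (1/9)q; the wedge ps − pb = 6 gives 34/3 + (1/9)q − (427/3 - (1/3)q) = 6, so q' = 308.25.
Then pb = 427/3 − (1/3)·308.25 = 475/12 and ps = 34/3 + (1/9)·308.25 = 547/12.
Government outlay = subsidy × quantity = 6 × 308.25 = 1849.5.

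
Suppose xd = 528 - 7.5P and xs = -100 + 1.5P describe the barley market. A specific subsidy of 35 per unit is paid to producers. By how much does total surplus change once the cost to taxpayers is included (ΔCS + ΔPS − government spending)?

Net change in total surplus = -765.625

Pre-subsidy: 528 - 7.5P = -100 + 1.5P gives P* = 628/9, x* = 14/3.
With the subsidy, sellers receive Ps = Pb + 35 for each unit, where Pb is the price buyers pay.
Supply in terms of Pb becomes xs = -100 + 1.5(Pb + 35) = -47.5 + 1.5Pb. Setting this equal to demand: 528 - 7.5Pb = -47.5 + 1.5Pb, so Pb = 1151/18.
Sellers receive Ps = 1151/18 + 35 = 1781/18; x' = 528 − 7.5·(1151/18) = 581/12.
ΔCS = ½(14/3 + 581/12)(628/9 − 1151/18) = 22295/144; ΔPS = ½(14/3 + 581/12)(1781/18 − 628/9) = 111475/144.
Government spending = 35 × 581/12 = 20335/12.
Net change = 22295/144 + 111475/144 − 20335/12 = -765.625. The loss equals the DWL triangle ½·35·43.75.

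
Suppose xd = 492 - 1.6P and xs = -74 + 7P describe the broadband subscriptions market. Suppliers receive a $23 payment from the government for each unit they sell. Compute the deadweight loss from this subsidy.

Pre-subsidy: 492 - 1.6P = -74 + 7P gives P* = 2830/43, x* = 16628/43.
With the subsidy, sellers receive Ps = Pb + 23 for each unit, where Pb is the price buyers pay.
Supply in terms of Pb becomes xs = -74 + 7(Pb + 23) = 87 + 7Pb. Setting this equal to demand: 492 - 1.6Pb = 87 + 7Pb, so Pb = 2025/43.
Sellers receive Ps = 2025/43 + 23 = 3014/43; x' = 492 − 1.6·(2025/43) = 17916/43.
The subsidy expands output by 17916/43 − 16628/43 = 1288/43 past the efficient level; on those units the gap between marginal cost and willingness to pay runs from 0 up to 23.
DWL = ½ × 23 × 1288/43 = 14812/43.

Deadweight loss = 14812/43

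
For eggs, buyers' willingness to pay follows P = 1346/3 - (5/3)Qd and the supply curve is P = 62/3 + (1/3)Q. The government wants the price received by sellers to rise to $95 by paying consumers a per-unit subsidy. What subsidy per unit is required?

Required subsidy s = $18 per unit

At a seller price of 95, quantity supplied is -62 + 3·95 = 223.
Buyers absorb 223 only when they pay Pb = 1346/3 − (5/3)·223 = 77.
s = Ps − Pb = 95 − 77 = 18.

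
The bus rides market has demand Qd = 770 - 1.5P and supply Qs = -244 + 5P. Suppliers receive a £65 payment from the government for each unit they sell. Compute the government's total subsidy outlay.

Pre-subsidy: 770 - 1.5P = -244 + 5P gives P* = 156, Q* = 536.
With the subsidy, sellers receive Ps = Pb + 65 for each unit, where Pb is the price buyers pay.
Supply in terms of Pb becomes Qs = -244 + 5(Pb + 65) = 81 + 5Pb. Setting this equal to demand: 770 - 1.5Pb = 81 + 5Pb, so Pb = 106.
Sellers receive Ps = 106 + 65 = 171; Q' = 770 − 1.5·106 = 611.
Government outlay = subsidy × quantity = 65 × 611 = 39715.

Government cost = £39715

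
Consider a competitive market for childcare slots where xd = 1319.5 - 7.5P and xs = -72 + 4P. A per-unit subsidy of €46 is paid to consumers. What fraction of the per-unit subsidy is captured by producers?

Pre-subsidy: 1319.5 - 7.5P = -72 + 4P gives P* = 121, x* = 412.
With the rebate, buyers effectively pay Pb = Ps − 46, where Ps is the price sellers receive.
Demand in terms of Ps becomes xd = 1319.5 − 7.5(Ps − 46) = 1664.5 - 7.5Ps. Setting this equal to supply: 1664.5 - 7.5Ps = -72 + 4Ps, so Ps = 151.
Buyers pay Pb = 151 − 46 = 105; x' = -72 + 4·151 = 532.
Buyers' price falls by P* − Pb = 121 − 105 = 16; sellers' price rises by Ps − P* = 151 − 121 = 30.
So producers capture 30/46 = 15/23 of each unit of subsidy.

Producer share = 15/23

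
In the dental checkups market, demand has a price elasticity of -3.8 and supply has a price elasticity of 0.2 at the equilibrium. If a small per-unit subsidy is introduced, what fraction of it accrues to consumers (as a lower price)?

Consumer share = 0.05

For a small subsidy around the equilibrium, the benefit split depends on the relative slopes, which at a point are proportional to the elasticities.
Buyer share = εs/(εs + |εd|) = 0.2/(0.2 + 3.8) = 0.05; seller share = |εd|/(εs + |εd|) = 0.95.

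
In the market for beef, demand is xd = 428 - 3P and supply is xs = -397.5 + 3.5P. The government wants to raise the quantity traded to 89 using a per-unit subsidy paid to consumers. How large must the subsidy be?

At x = 89, invert demand for the buyer price: Pb = (428 − 89)/3 = 113; invert supply for the seller price: Ps = (89 − (-397.5))/3.5 = 139.
The subsidy must fill the gap: s = Ps − Pb = 139 − 113 = 26.

Required subsidy s = 26 per unit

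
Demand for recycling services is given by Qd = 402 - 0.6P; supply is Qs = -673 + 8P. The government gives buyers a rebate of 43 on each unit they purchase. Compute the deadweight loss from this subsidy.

Pre-subsidy: 402 - 0.6P = -673 + 8P gives P* = 125, Q* = 327.
With the rebate, buyers effectively pay Pb = Ps − 43, where Ps is the price sellers receive.
Demand in terms of Ps becomes Qd = 402 − 0.6(Ps − 43) = 427.8 - 0.6Ps. Setting this equal to supply: 427.8 - 0.6Ps = -673 + 8Ps, so Ps = 128.
Buyers pay Pb = 128 − 43 = 85; Q' = -673 + 8·128 = 351.
The subsidy expands output by 351 − 327 = 24 past the efficient level; on those units the gap between marginal cost and willingness to pay runs from 0 up to 43.
DWL = ½ × 43 × 24 = 516.

Deadweight loss = 516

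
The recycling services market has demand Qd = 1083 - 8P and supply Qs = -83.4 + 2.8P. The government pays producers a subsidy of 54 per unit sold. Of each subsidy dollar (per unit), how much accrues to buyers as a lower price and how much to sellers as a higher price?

Buyers gain 14 per unit; sellers gain 40 per unit

Pre-subsidy: 1083 - 8P = -83.4 + 2.8P gives P* = 108, Q* = 219.
With the subsidy, sellers receive Ps = Pb + 54 for each unit, where Pb is the price buyers pay.
Supply in terms of Pb becomes Qs = -83.4 + 2.8(Pb + 54) = 67.8 + 2.8Pb. Setting this equal to demand: 1083 - 8Pb = 67.8 + 2.8Pb, so Pb = 94.
Sellers receive Ps = 94 + 54 = 148; Q' = 1083 − 8·94 = 331.
Buyers' price falls by P* − Pb = 108 − 94 = 14; sellers' price rises by Ps − P* = 148 − 108 = 40.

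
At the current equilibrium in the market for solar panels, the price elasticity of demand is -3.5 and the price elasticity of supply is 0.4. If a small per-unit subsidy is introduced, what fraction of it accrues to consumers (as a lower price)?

For a small subsidy around the equilibrium, the benefit split depends on the relative slopes, which at a point are proportional to the elasticities.
Buyer share = εs/(εs + |εd|) = 0.4/(0.4 + 3.5) = 4/39; seller share = |εd|/(εs + |εd|) = 35/39.

Consumer share = 4/39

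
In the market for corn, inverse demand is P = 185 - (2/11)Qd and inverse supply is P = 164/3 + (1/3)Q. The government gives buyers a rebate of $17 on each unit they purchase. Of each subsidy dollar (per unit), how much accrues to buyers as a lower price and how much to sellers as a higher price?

Pre-subsidy: 185 - (2/11)Q = 164/3 + (1/3)Q gives Q* = 253 and P* = 139.
With the rebate, buyers effectively pay Pb = Ps − 17, where Ps is the price sellers receive.
On the curves, Pb = 185 - (2/11)Q and Ps = 164/3 + (1/3)Q; the wedge Ps − Pb = 17 gives 164/3 + (1/3)Q − (185 - (2/11)Q) = 17, so Q' = 286.
Then Pb = 185 − (2/11)·286 = 133 and Ps = 164/3 + (1/3)·286 = 150.
Buyers' price falls by P* − Pb = 139 − 133 = 6; sellers' price rises by Ps − P* = 150 − 139 = 11.

Buyers gain $6 per unit; sellers gain $11 per unit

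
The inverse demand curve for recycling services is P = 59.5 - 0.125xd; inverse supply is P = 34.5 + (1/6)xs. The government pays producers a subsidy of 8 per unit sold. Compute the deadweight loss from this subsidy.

Pre-subsidy: 59.5 - 0.125x = 34.5 + (1/6)x gives x* = 600/7 and P* = 683/14.
With the subsidy, sellers receive Ps = Pb + 8 for each unit, where Pb is the price buyers pay.
On the curves, Pb = 59.5 - 0.125x and Ps = 34.5 + (1/6)x; the wedge Ps − Pb = 8 gives 34.5 + (1/6)x − (59.5 - 0.125x) = 8, so x' = 792/7.
Then Pb = 59.5 − 0.125·(792/7) = 635/14 and Ps = 34.5 + (1/6)·(792/7) = 747/14.
The subsidy expands output by 792/7 − 600/7 = 192/7 past the efficient level; on those units the gap between marginal cost and willingness to pay runs from 0 up to 8.
DWL = ½ × 8 × 192/7 = 768/7.

Deadweight loss = 768/7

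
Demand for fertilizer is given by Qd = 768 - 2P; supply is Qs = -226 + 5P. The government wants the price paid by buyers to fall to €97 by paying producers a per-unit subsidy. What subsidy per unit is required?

Required subsidy s = €63 per unit

At a buyer price of 97, quantity demanded is 768 − 2·97 = 574.
Sellers supply 574 only when they receive Ps with -226 + 5·Ps = 574, i.e. Ps = 160.
s = Ps − Pb = 160 − 97 = 63.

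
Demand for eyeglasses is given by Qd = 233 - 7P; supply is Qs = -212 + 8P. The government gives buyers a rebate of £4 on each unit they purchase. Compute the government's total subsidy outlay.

Pre-subsidy: 233 - 7P = -212 + 8P gives P* = 89/3, Q* = 76/3.
With the rebate, buyers effectively pay Pb = Ps − 4, where Ps is the price sellers receive.
Demand in terms of Ps becomes Qd = 233 − 7(Ps − 4) = 261 - 7Ps. Setting this equal to supply: 261 - 7Ps = -212 + 8Ps, so Ps = 473/15.
Buyers pay Pb = 473/15 − 4 = 413/15; Q' = -212 + 8·(473/15) = 604/15.
Government outlay = subsidy × quantity = 4 × 604/15 = 2416/15.

Government cost = 2416/15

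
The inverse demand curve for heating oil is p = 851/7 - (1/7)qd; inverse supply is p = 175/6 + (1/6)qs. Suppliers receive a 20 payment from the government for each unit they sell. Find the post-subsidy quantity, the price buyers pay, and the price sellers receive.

Pre-subsidy: 851/7 - (1/7)q = 175/6 + (1/6)q gives q* = 3881/13 and p* = 1026/13.
With the subsidy, sellers receive ps = pb + 20 for each unit, where pb is the price buyers pay.
On the curves, pb = 851/7 - (1/7)q and ps = 175/6 + (1/6)q; the wedge ps − pb = 20 gives 175/6 + (1/6)q − (851/7 - (1/7)q) = 20, so q' = 4721/13.
Then pb = 851/7 − (1/7)·(4721/13) = 906/13 and ps = 175/6 + (1/6)·(4721/13) = 1166/13.

q' = 4721/13; buyers pay 906/13; sellers receive 1166/13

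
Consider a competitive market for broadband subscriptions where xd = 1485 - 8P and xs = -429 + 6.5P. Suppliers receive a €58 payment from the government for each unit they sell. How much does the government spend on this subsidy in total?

Government cost = €36946

Pre-subsidy: 1485 - 8P = -429 + 6.5P gives P* = 132, x* = 429.
With the subsidy, sellers receive Ps = Pb + 58 for each unit, where Pb is the price buyers pay.
Supply in terms of Pb becomes xs = -429 + 6.5(Pb + 58) = -52 + 6.5Pb. Setting this equal to demand: 1485 - 8Pb = -52 + 6.5Pb, so Pb = 106.
Sellers receive Ps = 106 + 58 = 164; x' = 1485 − 8·106 = 637.
Government outlay = subsidy × quantity = 58 × 637 = 36946.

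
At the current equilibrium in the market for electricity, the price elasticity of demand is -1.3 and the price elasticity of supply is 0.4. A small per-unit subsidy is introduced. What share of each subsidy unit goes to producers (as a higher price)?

Producer share = 13/17

For a small subsidy around the equilibrium, the benefit split depends on the relative slopes, which at a point are proportional to the elasticities.
Buyer share = εs/(εs + |εd|) = 0.4/(0.4 + 1.3) = 4/17; seller share = |εd|/(εs + |εd|) = 13/17.
So producers capture 13/17 of the subsidy.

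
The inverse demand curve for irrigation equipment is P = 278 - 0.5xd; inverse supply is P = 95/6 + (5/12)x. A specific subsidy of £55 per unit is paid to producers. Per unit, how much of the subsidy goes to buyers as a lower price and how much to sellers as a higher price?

Buyers gain £30 per unit; sellers gain £25 per unit

Pre-subsidy: 278 - 0.5x = 95/6 + (5/12)x gives x* = 286 and P* = 135.
With the subsidy, sellers receive Ps = Pb + 55 for each unit, where Pb is the price buyers pay.
On the curves, Pb = 278 - 0.5x and Ps = 95/6 + (5/12)x; the wedge Ps − Pb = 55 gives 95/6 + (5/12)x − (278 - 0.5x) = 55, so x' = 346.
Then Pb = 278 − 0.5·346 = 105 and Ps = 95/6 + (5/12)·346 = 160.
Buyers' price falls by P* − Pb = 135 − 105 = 30; sellers' price rises by Ps − P* = 160 − 135 = 25.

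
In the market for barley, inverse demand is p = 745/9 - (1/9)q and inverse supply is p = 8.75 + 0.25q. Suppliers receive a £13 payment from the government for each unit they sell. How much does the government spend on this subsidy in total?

Pre-subsidy: 745/9 - (1/9)q = 8.75 + 0.25q gives q* = 205 and p* = 60.
With the subsidy, sellers receive ps = pb + 13 for each unit, where pb is the price buyers pay.
On the curves, pb = 745/9 - (1/9)q and ps = 8.75 + 0.25q; the wedge ps − pb = 13 gives 8.75 + 0.25q − (745/9 - (1/9)q) = 13, so q' = 241.
Then pb = 745/9 − (1/9)·241 = 56 and ps = 8.75 + 0.25·241 = 69.
Government outlay = subsidy × quantity = 13 × 241 = 3133.

Government cost = £3133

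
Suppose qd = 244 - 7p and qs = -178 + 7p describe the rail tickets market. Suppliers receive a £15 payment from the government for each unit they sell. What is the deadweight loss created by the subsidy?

Pre-subsidy: 244 - 7p = -178 + 7p gives p* = 211/7, q* = 33.
With the subsidy, sellers receive ps = pb + 15 for each unit, where pb is the price buyers pay.
Supply in terms of pb becomes qs = -178 + 7(pb + 15) = -73 + 7pb. Setting this equal to demand: 244 - 7pb = -73 + 7pb, so pb = 317/14.
Sellers receive ps = 317/14 + 15 = 527/14; q' = 244 − 7·(317/14) = 85.5.
The subsidy expands output by 85.5 − 33 = 52.5 past the efficient level; on those units the gap between marginal cost and willingness to pay runs from 0 up to 15.
DWL = ½ × 15 × 52.5 = 393.75.

Deadweight loss = £393.75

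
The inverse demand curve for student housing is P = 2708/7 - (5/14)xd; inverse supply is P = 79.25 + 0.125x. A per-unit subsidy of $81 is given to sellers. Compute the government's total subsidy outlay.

Pre-subsidy: 2708/7 - (5/14)x = 79.25 + 0.125x gives x* = 638 and P* = 159.
With the subsidy, sellers receive Ps = Pb + 81 for each unit, where Pb is the price buyers pay.
On the curves, Pb = 2708/7 - (5/14)x and Ps = 79.25 + 0.125x; the wedge Ps − Pb = 81 gives 79.25 + 0.125x − (2708/7 - (5/14)x) = 81, so x' = 806.
Then Pb = 2708/7 − (5/14)·806 = 99 and Ps = 79.25 + 0.125·806 = 180.
Government outlay = subsidy × quantity = 81 × 806 = 65286.

Government cost = $65286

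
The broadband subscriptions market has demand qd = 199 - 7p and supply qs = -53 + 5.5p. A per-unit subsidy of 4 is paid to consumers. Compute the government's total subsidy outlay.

Pre-subsidy: 199 - 7p = -53 + 5.5p gives p* = 20.16, q* = 57.88.
With the rebate, buyers effectively pay pb = ps − 4, where ps is the price sellers receive.
Demand in terms of ps becomes qd = 199 − 7(ps − 4) = 227 - 7ps. Setting this equal to supply: 227 - 7ps = -53 + 5.5ps, so ps = 22.4.
Buyers pay pb = 22.4 − 4 = 18.4; q' = -53 + 5.5·22.4 = 70.2.
Government outlay = subsidy × quantity = 4 × 70.2 = 280.8.

Government cost = 280.8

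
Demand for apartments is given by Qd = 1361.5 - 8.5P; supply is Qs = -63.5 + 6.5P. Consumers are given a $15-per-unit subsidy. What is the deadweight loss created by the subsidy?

Pre-subsidy: 1361.5 - 8.5P = -63.5 + 6.5P gives P* = 95, Q* = 554.
With the rebate, buyers effectively pay Pb = Ps − 15, where Ps is the price sellers receive.
Demand in terms of Ps becomes Qd = 1361.5 − 8.5(Ps − 15) = 1489 - 8.5Ps. Setting this equal to supply: 1489 - 8.5Ps = -63.5 + 6.5Ps, so Ps = 103.5.
Buyers pay Pb = 103.5 − 15 = 88.5; Q' = -63.5 + 6.5·103.5 = 609.25.
The subsidy expands output by 609.25 − 554 = 55.25 past the efficient level; on those units the gap between marginal cost and willingness to pay runs from 0 up to 15.
DWL = ½ × 15 × 55.25 = 414.375.

Deadweight loss = $414.375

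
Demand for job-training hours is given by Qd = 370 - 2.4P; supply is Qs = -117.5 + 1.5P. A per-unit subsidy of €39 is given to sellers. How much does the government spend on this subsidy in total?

Pre-subsidy: 370 - 2.4P = -117.5 + 1.5P gives P* = 125, Q* = 70.
With the subsidy, sellers receive Ps = Pb + 39 for each unit, where Pb is the price buyers pay.
Supply in terms of Pb becomes Qs = -117.5 + 1.5(Pb + 39) = -59 + 1.5Pb. Setting this equal to demand: 370 - 2.4Pb = -59 + 1.5Pb, so Pb = 110.
Sellers receive Ps = 110 + 39 = 149; Q' = 370 − 2.4·110 = 106.
Government outlay = subsidy × quantity = 39 × 106 = 4134.

Government cost = €4134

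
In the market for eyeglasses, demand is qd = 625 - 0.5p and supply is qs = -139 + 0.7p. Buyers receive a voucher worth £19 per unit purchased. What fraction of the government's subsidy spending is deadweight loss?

Pre-subsidy: 625 - 0.5p = -139 + 0.7p gives p* = 1910/3, q* = 920/3.
With the rebate, buyers effectively pay pb = ps − 19, where ps is the price sellers receive.
Demand in terms of ps becomes qd = 625 − 0.5(ps − 19) = 634.5 - 0.5ps. Setting this equal to supply: 634.5 - 0.5ps = -139 + 0.7ps, so ps = 7735/12.
Buyers pay pb = 7735/12 − 19 = 7507/12; q' = -139 + 0.7·(7735/12) = 7493/24.
ΔCS = ½(920/3 + 7493/24)(1910/3 − 7507/12) = 658483/192; ΔPS = ½(920/3 + 7493/24)(7735/12 − 1910/3) = 470345/192.
Government spending = 19 × 7493/24 = 142367/24.
DWL = ½ × 19 × (7493/24 − 920/3) = 2527/48; fraction = (2527/48) / (142367/24) = 133/14986.

DWL / government spending = 133/14986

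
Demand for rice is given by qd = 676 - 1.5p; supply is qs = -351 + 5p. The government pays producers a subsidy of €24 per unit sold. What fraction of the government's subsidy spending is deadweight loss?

Pre-subsidy: 676 - 1.5p = -351 + 5p gives p* = 158, q* = 439.
With the subsidy, sellers receive ps = pb + 24 for each unit, where pb is the price buyers pay.
Supply in terms of pb becomes qs = -351 + 5(pb + 24) = -231 + 5pb. Setting this equal to demand: 676 - 1.5pb = -231 + 5pb, so pb = 1814/13.
Sellers receive ps = 1814/13 + 24 = 2126/13; q' = 676 − 1.5·(1814/13) = 6067/13.
ΔCS = ½(439 + 6067/13)(158 − 1814/13) = 1412880/169; ΔPS = ½(439 + 6067/13)(2126/13 − 158) = 423864/169.
Government spending = 24 × 6067/13 = 145608/13.
DWL = ½ × 24 × (6067/13 − 439) = 4320/13; fraction = (4320/13) / (145608/13) = 180/6067.

DWL / government spending = 180/6067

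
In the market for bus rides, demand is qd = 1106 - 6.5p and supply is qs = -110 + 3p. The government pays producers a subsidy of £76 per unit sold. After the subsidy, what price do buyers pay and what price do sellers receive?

Pre-subsidy: 1106 - 6.5p = -110 + 3p gives p* = 128, q* = 274.
With the subsidy, sellers receive ps = pb + 76 for each unit, where pb is the price buyers pay.
Supply in terms of pb becomes qs = -110 + 3(pb + 76) = 118 + 3pb. Setting this equal to demand: 1106 - 6.5pb = 118 + 3pb, so pb = 104.
Sellers receive ps = 104 + 76 = 180; q' = 1106 − 6.5·104 = 430.

Buyers pay £104; sellers receive £180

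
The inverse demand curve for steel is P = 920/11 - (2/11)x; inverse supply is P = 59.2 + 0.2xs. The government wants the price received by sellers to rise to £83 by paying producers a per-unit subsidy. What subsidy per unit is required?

Required subsidy s = £21 per unit

At a seller price of 83, quantity supplied is -296 + 5·83 = 119.
Buyers absorb 119 only when they pay Pb = 920/11 − (2/11)·119 = 62.
s = Ps − Pb = 83 − 62 = 21.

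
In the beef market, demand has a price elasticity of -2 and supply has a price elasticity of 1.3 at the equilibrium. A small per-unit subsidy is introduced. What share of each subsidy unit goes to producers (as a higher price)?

Producer share = 20/33

For a small subsidy around the equilibrium, the benefit split depends on the relative slopes, which at a point are proportional to the elasticities.
Buyer share = εs/(εs + |εd|) = 1.3/(1.3 + 2) = 13/33; seller share = |εd|/(εs + |εd|) = 20/33.
So producers capture 20/33 of the subsidy.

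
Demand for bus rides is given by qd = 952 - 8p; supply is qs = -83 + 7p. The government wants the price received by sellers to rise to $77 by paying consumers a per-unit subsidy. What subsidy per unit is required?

Required subsidy s = $15 per unit

At a seller price of 77, quantity supplied is -83 + 7·77 = 456.
Buyers absorb 456 only when they pay pb with 952 − 8·pb = 456, i.e. pb = 62.
s = ps − pb = 77 − 62 = 15.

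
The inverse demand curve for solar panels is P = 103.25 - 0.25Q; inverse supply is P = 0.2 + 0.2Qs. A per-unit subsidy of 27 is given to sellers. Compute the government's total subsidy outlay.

Pre-subsidy: 103.25 - 0.25Q = 0.2 + 0.2Q gives Q* = 229 and P* = 46.
With the subsidy, sellers receive Ps = Pb + 27 for each unit, where Pb is the price buyers pay.
On the curves, Pb = 103.25 - 0.25Q and Ps = 0.2 + 0.2Q; the wedge Ps − Pb = 27 gives 0.2 + 0.2Q − (103.25 - 0.25Q) = 27, so Q' = 289.
Then Pb = 103.25 − 0.25·289 = 31 and Ps = 0.2 + 0.2·289 = 58.
Government outlay = subsidy × quantity = 27 × 289 = 7803.

Government cost = 7803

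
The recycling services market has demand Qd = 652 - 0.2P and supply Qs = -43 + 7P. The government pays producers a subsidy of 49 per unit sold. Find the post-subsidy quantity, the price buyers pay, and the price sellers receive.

Pre-subsidy: 652 - 0.2P = -43 + 7P gives P* = 3475/36, Q* = 22777/36.
With the subsidy, sellers receive Ps = Pb + 49 for each unit, where Pb is the price buyers pay.
Supply in terms of Pb becomes Qs = -43 + 7(Pb + 49) = 300 + 7Pb. Setting this equal to demand: 652 - 0.2Pb = 300 + 7Pb, so Pb = 440/9.
Sellers receive Ps = 440/9 + 49 = 881/9; Q' = 652 − 0.2·(440/9) = 5780/9.

Q' = 5780/9; buyers pay 440/9; sellers receive 881/9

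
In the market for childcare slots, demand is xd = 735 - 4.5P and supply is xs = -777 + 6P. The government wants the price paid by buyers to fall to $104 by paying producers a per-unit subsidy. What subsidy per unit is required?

At a buyer price of 104, quantity demanded is 735 − 4.5·104 = 267.
Sellers supply 267 only when they receive Ps with -777 + 6·Ps = 267, i.e. Ps = 174.
s = Ps − Pb = 174 − 104 = 70.

Required subsidy s = $70 per unit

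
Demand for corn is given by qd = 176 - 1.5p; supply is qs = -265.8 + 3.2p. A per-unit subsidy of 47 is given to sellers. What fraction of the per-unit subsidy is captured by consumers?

Pre-subsidy: 176 - 1.5p = -265.8 + 3.2p gives p* = 94, q* = 35.
With the subsidy, sellers receive ps = pb + 47 for each unit, where pb is the price buyers pay.
Supply in terms of pb becomes qs = -265.8 + 3.2(pb + 47) = -115.4 + 3.2pb. Setting this equal to demand: 176 - 1.5pb = -115.4 + 3.2pb, so pb = 62.
Sellers receive ps = 62 + 47 = 109; q' = 176 − 1.5·62 = 83.
Buyers' price falls by p* − pb = 94 − 62 = 32; sellers' price rises by ps − p* = 109 − 94 = 15.
So consumers capture 32/47 = 32/47 of each unit of subsidy.

Consumer share = 32/47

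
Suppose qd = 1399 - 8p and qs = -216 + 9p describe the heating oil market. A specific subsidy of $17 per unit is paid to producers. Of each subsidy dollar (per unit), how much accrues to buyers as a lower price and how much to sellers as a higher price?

Pre-subsidy: 1399 - 8p = -216 + 9p gives p* = 95, q* = 639.
With the subsidy, sellers receive ps = pb + 17 for each unit, where pb is the price buyers pay.
Supply in terms of pb becomes qs = -216 + 9(pb + 17) = -63 + 9pb. Setting this equal to demand: 1399 - 8pb = -63 + 9pb, so pb = 86.
Sellers receive ps = 86 + 17 = 103; q' = 1399 − 8·86 = 711.
Buyers' price falls by p* − pb = 95 − 86 = 9; sellers' price rises by ps − p* = 103 − 95 = 8.

Buyers gain $9 per unit; sellers gain $8 per unit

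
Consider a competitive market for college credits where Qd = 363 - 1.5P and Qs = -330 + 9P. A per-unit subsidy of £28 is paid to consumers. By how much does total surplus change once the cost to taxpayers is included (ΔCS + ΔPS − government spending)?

Pre-subsidy: 363 - 1.5P = -330 + 9P gives P* = 66, Q* = 264.
With the rebate, buyers effectively pay Pb = Ps − 28, where Ps is the price sellers receive.
Demand in terms of Ps becomes Qd = 363 − 1.5(Ps − 28) = 405 - 1.5Ps. Setting this equal to supply: 405 - 1.5Ps = -330 + 9Ps, so Ps = 70.
Buyers pay Pb = 70 − 28 = 42; Q' = -330 + 9·70 = 300.
ΔCS = ½(264 + 300)(66 − 42) = 6768; ΔPS = ½(264 + 300)(70 − 66) = 1128.
Government spending = 28 × 300 = 8400.
Net change = 6768 + 1128 − 8400 = -504. The loss equals the DWL triangle ½·28·36.

Net change in total surplus = -£504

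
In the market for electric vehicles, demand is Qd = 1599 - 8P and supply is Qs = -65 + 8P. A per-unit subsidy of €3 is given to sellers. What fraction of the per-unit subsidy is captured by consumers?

Pre-subsidy: 1599 - 8P = -65 + 8P gives P* = 104, Q* = 767.
With the subsidy, sellers receive Ps = Pb + 3 for each unit, where Pb is the price buyers pay.
Supply in terms of Pb becomes Qs = -65 + 8(Pb + 3) = -41 + 8Pb. Setting this equal to demand: 1599 - 8Pb = -41 + 8Pb, so Pb = 102.5.
Sellers receive Ps = 102.5 + 3 = 105.5; Q' = 1599 − 8·102.5 = 779.
Buyers' price falls by P* − Pb = 104 − 102.5 = 1.5; sellers' price rises by Ps − P* = 105.5 − 104 = 1.5.
So consumers capture 1.5/3 = 0.5 of each unit of subsidy.

Consumer share = 0.5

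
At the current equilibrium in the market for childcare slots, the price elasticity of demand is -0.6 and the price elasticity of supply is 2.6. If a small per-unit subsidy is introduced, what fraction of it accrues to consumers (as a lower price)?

Consumer share = 0.8125

For a small subsidy around the equilibrium, the benefit split depends on the relative slopes, which at a point are proportional to the elasticities.
Buyer share = εs/(εs + |εd|) = 2.6/(2.6 + 0.6) = 0.8125; seller share = |εd|/(εs + |εd|) = 0.1875.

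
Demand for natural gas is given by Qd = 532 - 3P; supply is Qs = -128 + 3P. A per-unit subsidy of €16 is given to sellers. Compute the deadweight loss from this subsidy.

Deadweight loss = €192

Pre-subsidy: 532 - 3P = -128 + 3P gives P* = 110, Q* = 202.
With the subsidy, sellers receive Ps = Pb + 16 for each unit, where Pb is the price buyers pay.
Supply in terms of Pb becomes Qs = -128 + 3(Pb + 16) = -80 + 3Pb. Setting this equal to demand: 532 - 3Pb = -80 + 3Pb, so Pb = 102.
Sellers receive Ps = 102 + 16 = 118; Q' = 532 − 3·102 = 226.
The subsidy expands output by 226 − 202 = 24 past the efficient level; on those units the gap between marginal cost and willingness to pay runs from 0 up to 16.
DWL = ½ × 16 × 24 = 192.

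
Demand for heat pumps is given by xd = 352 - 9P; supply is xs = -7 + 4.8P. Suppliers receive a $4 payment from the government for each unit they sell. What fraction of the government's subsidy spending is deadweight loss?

DWL / government spending = 144/2999

Pre-subsidy: 352 - 9P = -7 + 4.8P gives P* = 1795/69, x* = 2711/23.
With the subsidy, sellers receive Ps = Pb + 4 for each unit, where Pb is the price buyers pay.
Supply in terms of Pb becomes xs = -7 + 4.8(Pb + 4) = 12.2 + 4.8Pb. Setting this equal to demand: 352 - 9Pb = 12.2 + 4.8Pb, so Pb = 1699/69.
Sellers receive Ps = 1699/69 + 4 = 1975/69; x' = 352 − 9·(1699/69) = 2999/23.
ΔCS = ½(2711/23 + 2999/23)(1795/69 − 1699/69) = 91360/529; ΔPS = ½(2711/23 + 2999/23)(1975/69 − 1795/69) = 171300/529.
Government spending = 4 × 2999/23 = 11996/23.
DWL = ½ × 4 × (2999/23 − 2711/23) = 576/23; fraction = (576/23) / (11996/23) = 144/2999.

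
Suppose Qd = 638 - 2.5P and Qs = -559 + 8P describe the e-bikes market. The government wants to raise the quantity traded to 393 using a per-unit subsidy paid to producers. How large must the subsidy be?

At Q = 393, invert demand for the buyer price: Pb = (638 − 393)/2.5 = 98; invert supply for the seller price: Ps = (393 − (-559))/8 = 119.
The subsidy must fill the gap: s = Ps − Pb = 119 − 98 = 21.

Required subsidy s = 21 per unit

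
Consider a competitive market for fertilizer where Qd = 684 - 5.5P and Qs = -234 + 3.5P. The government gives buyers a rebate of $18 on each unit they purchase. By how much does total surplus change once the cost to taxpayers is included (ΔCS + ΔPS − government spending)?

Net change in total surplus = -$346.5

Pre-subsidy: 684 - 5.5P = -234 + 3.5P gives P* = 102, Q* = 123.
With the rebate, buyers effectively pay Pb = Ps − 18, where Ps is the price sellers receive.
Demand in terms of Ps becomes Qd = 684 − 5.5(Ps − 18) = 783 - 5.5Ps. Setting this equal to supply: 783 - 5.5Ps = -234 + 3.5Ps, so Ps = 113.
Buyers pay Pb = 113 − 18 = 95; Q' = -234 + 3.5·113 = 161.5.
ΔCS = ½(123 + 161.5)(102 − 95) = 995.75; ΔPS = ½(123 + 161.5)(113 − 102) = 1564.75.
Government spending = 18 × 161.5 = 2907.
Net change = 995.75 + 1564.75 − 2907 = -346.5. The loss equals the DWL triangle ½·18·38.5.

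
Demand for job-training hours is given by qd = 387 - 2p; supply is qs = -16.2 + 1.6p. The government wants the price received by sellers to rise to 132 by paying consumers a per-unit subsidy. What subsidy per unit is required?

Required subsidy s = 36 per unit

At a seller price of 132, quantity supplied is -16.2 + 1.6·132 = 195.
Buyers absorb 195 only when they pay pb with 387 − 2·pb = 195, i.e. pb = 96.
s = ps − pb = 132 − 96 = 36.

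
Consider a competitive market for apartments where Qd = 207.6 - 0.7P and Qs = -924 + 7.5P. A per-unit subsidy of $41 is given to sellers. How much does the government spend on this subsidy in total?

Government cost = $5627.25

Pre-subsidy: 207.6 - 0.7P = -924 + 7.5P gives P* = 138, Q* = 111.
With the subsidy, sellers receive Ps = Pb + 41 for each unit, where Pb is the price buyers pay.
Supply in terms of Pb becomes Qs = -924 + 7.5(Pb + 41) = -616.5 + 7.5Pb. Setting this equal to demand: 207.6 - 0.7Pb = -616.5 + 7.5Pb, so Pb = 100.5.
Sellers receive Ps = 100.5 + 41 = 141.5; Q' = 207.6 − 0.7·100.5 = 137.25.
Government outlay = subsidy × quantity = 41 × 137.25 = 5627.25.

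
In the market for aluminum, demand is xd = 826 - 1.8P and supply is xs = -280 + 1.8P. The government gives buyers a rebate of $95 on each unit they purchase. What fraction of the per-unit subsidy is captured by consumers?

Consumer share = 0.5

Pre-subsidy: 826 - 1.8P = -280 + 1.8P gives P* = 2765/9, x* = 273.
With the rebate, buyers effectively pay Pb = Ps − 95, where Ps is the price sellers receive.
Demand in terms of Ps becomes xd = 826 − 1.8(Ps − 95) = 997 - 1.8Ps. Setting this equal to supply: 997 - 1.8Ps = -280 + 1.8Ps, so Ps = 6385/18.
Buyers pay Pb = 6385/18 − 95 = 4675/18; x' = -280 + 1.8·(6385/18) = 358.5.
Buyers' price falls by P* − Pb = 2765/9 − 4675/18 = 47.5; sellers' price rises by Ps − P* = 6385/18 − 2765/9 = 47.5.
So consumers capture 47.5/95 = 0.5 of each unit of subsidy.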